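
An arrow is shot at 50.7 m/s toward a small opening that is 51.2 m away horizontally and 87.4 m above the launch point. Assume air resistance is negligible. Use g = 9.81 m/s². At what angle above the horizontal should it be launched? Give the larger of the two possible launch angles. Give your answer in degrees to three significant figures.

Trajectory: y = x tanθ − g x² (1 + tan²θ)/(2v₀²). With x = 51.2, y = 87.4, v₀ = 50.7, g = 9.81:
5.002 tan²θ − 51.2 tanθ + (92.40) = 0.
tanθ = [51.2 ± √(51.2² − 4 × 5.002 × (92.40))] / (2 × 5.002) = (51.2 ± 27.80) / 10.00, giving tanθ = 2.339 or 7.896.
θ = 66.86° or 82.78°; the larger is 82.78°.

82.8°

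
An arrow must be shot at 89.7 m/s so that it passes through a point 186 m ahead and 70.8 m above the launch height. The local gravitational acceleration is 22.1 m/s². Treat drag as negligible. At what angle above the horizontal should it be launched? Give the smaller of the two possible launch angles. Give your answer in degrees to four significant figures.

38.63°

Trajectory: y = x tanθ − g x² (1 + tan²θ)/(2v₀²). With x = 186, y = 70.8, v₀ = 89.7, g = 22.1:
47.51 tan²θ − 186 tanθ + (118.3) = 0.
tanθ = [186 ± √(186² − 4 × 47.51 × (118.3))] / (2 × 47.51) = (186 ± 110.1) / 95.02, giving tanθ = 0.7993 or 3.116.
θ = 38.63° or 72.20°; the smaller is 38.63°.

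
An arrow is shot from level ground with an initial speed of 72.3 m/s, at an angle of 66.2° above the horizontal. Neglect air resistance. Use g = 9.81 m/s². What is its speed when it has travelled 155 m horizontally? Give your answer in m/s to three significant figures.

32.4 m/s

vₓ = 72.30 cos 66.2° = 29.18 m/s; v_y0 = 72.30 sin 66.2° = 66.15 m/s.
Time to reach x = 155 m: t = x/vₓ = 155/29.18 = 5.313 s.
Vertical velocity there: v_y = v_y0 − g t = 66.15 − 9.81 × 5.313 = 14.04 m/s.
Speed: √(vₓ² + v_y²) = √(29.18² + 14.04²) = 32.38 m/s.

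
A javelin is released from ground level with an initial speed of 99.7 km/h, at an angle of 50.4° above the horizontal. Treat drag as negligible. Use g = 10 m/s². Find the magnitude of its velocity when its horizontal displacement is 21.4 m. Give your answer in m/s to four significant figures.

Convert: 99.7 km/h = 99.7/3.6 = 27.69 m/s.
Horizontal component vₓ = 27.69 cos 50.4° = 17.65 m/s; vertical v_y0 = 27.69 sin 50.4° = 21.34 m/s.
x = vₓ t ⇒ t = 21.4/17.65 = 1.212 s.
Vertical velocity there: v_y = v_y0 − g t = 21.34 − 10.0 × 1.212 = 9.216 m/s.
Speed: √(vₓ² + v_y²) = √(17.65² + 9.216²) = 19.91 m/s.

19.91 m/s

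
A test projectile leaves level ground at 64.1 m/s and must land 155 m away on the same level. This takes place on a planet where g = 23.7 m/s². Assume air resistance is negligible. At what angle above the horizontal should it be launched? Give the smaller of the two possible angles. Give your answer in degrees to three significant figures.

From R = (v₀²/g) sin 2θ: sin 2θ = 23.7 × 155 / 4108.8 = 0.8941.
2θ = 63.39° or 180° − 63.39° = 116.6°, so θ = 31.69° or 58.31°.
The smaller angle is 31.69°.

31.7°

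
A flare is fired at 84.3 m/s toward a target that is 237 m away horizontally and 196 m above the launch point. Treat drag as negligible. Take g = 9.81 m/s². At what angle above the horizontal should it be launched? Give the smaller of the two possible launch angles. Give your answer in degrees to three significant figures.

Trajectory: y = x tanθ − g x² (1 + tan²θ)/(2v₀²). With x = 237, y = 196, v₀ = 84.3, g = 9.81:
38.77 tan²θ − 237 tanθ + (234.8) = 0.
tanθ = [237 ± √(237² − 4 × 38.77 × (234.8))] / (2 × 38.77) = (237 ± 140.6) / 77.54, giving tanθ = 1.244 or 4.870.
θ = 51.20° or 78.40°; the smaller is 51.20°.

51.2°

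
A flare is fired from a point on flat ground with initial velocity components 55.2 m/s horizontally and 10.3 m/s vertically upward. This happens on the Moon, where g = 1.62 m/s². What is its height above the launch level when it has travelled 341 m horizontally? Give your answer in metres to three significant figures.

32.7 m

x = vₓ t ⇒ t = 341/55.20 = 6.178 s.
Height: y = v_y0 t − ½ g t² = 10.30 × 6.178 − 0.8100 × 6.178² = 63.63 − 30.91 = 32.72 m.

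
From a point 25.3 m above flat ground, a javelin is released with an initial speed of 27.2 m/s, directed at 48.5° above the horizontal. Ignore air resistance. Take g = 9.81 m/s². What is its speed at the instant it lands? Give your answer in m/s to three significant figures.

Horizontal component vₓ = 27.20 cos 48.5° = 18.02 m/s; vertical v_y0 = 27.20 sin 48.5° = 20.37 m/s.
The projectile lands when y = 25.3 + (20.37) t − ½·9.81·t² = 0. Positive root: t = (20.37 + √(20.37² + 2·9.81·25.3)) / 9.81 = (20.37 + 30.19) / 9.81 = 5.154 s.
Vertical velocity at impact: v_y = v_y0 − g t = 20.37 − 9.81 × 5.154 = −30.19 m/s.
Speed: |v| = √(vₓ² + v_y²) = √(18.02² + 30.19²) = 35.16 m/s.

35.2 m/s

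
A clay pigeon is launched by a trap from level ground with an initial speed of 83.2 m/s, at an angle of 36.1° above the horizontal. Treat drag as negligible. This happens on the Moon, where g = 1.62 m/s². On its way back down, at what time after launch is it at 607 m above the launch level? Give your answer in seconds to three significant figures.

vₓ = 83.20 cos 36.1° = 67.22 m/s; v_y0 = 83.20 sin 36.1° = 49.02 m/s.
Require v_y0 t − ½ g t² = 607, i.e. 0.8100 t² − 49.02 t + 607 = 0.
Quadratic formula: t = (49.02 ± √436.39) / 1.62 = (49.02 ± 20.89) / 1.62 → t = 17.36 s or 43.16 s.
The descending-branch root is 43.16 s.

43.2 s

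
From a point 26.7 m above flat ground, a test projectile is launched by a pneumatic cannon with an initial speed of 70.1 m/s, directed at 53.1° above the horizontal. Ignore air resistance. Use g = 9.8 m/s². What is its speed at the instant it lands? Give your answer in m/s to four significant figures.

vₓ = 70.10 cos 53.1° = 42.09 m/s; v_y0 = 70.10 sin 53.1° = 56.06 m/s.
Vertical motion (up positive, ground at y = 0): 4.900 t² − (56.06) t − 26.7 = 0, so t = (56.06 + √(56.06² + 2·9.80·26.7)) / 9.80 = (56.06 + 60.55) / 9.80 = 11.90 s.
Vertical velocity at impact: v_y = v_y0 − g t = 56.06 − 9.80 × 11.90 = −60.55 m/s.
Speed: |v| = √(vₓ² + v_y²) = √(42.09² + 60.55²) = 73.74 m/s.

73.74 m/s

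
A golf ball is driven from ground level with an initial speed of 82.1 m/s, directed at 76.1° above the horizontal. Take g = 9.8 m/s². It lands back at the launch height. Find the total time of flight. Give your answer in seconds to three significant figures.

Resolve: vₓ = 82.10 cos 76.1° = 19.72 m/s and v_y0 = 82.10 sin 76.1° = 79.70 m/s.
Landing at launch height ⇒ T = 2 v_y0 / g = 2 × 79.70 / 9.80 = 16.26 s.

16.3 s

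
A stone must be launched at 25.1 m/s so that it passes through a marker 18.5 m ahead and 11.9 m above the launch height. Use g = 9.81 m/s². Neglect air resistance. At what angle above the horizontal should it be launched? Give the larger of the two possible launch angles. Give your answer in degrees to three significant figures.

80.6°

Trajectory: y = x tanθ − g x² (1 + tan²θ)/(2v₀²). With x = 18.5, y = 11.9, v₀ = 25.1, g = 9.81:
2.665 tan²θ − 18.5 tanθ + (14.56) = 0.
tanθ = [18.5 ± √(18.5² − 4 × 2.665 × (14.56))] / (2 × 2.665) = (18.5 ± 13.68) / 5.329, giving tanθ = 0.9053 or 6.038.
θ = 42.16° or 80.60°; the larger is 80.60°.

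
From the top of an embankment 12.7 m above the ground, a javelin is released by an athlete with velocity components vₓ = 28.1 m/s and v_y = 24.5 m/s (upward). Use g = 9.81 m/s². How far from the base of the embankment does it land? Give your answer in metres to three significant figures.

With up positive and y = 0 at the ground: y(t) = 12.7 + (24.50) t − 4.905 t². Setting y = 0 and taking the positive root: t = [24.50 + √(24.50² + 2·9.81·12.7)] / 9.81 = (24.50 + 29.14) / 9.81 = 5.468 s.
Horizontal distance: R = vₓ t = 28.10 × 5.468 = 153.7 m.

154 m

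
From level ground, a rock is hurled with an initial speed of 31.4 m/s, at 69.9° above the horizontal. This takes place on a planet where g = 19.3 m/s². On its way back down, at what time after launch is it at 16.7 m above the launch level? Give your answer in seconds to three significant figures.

2.30 s

Components: vₓ = 31.40 cos 69.9° = 10.79 m/s, v_y0 = 31.40 sin 69.9° = 29.49 m/s.
Height y(t) = 29.49 t − 9.650 t² = 16.7 gives 9.650 t² − 29.49 t + 16.7 = 0.
t = [29.49 ± √(29.49² − 2·19.3·16.7)] / 19.3 = (29.49 ± 15.00) / 19.3, so t = 0.7508 s or t = 2.305 s.
The descending-branch root is 2.305 s.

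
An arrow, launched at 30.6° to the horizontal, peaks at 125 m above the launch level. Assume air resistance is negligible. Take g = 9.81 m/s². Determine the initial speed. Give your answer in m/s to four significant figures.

At the peak v_y = 0, so v_y0 = √(2gH) = √(2 × 9.81 × 125) = 49.52 m/s.
v_y0 = v₀ sin θ ⇒ v₀ = 49.52 / sin 30.6° = 97.29 m/s.

97.29 m/s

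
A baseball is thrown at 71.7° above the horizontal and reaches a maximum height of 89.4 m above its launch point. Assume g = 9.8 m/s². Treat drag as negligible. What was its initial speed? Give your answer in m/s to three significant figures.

At the peak v_y = 0, so v_y0 = √(2gH) = √(2 × 9.80 × 89.4) = 41.86 m/s.
v_y0 = v₀ sin θ ⇒ v₀ = 41.86 / sin 71.7° = 44.09 m/s.

44.1 m/s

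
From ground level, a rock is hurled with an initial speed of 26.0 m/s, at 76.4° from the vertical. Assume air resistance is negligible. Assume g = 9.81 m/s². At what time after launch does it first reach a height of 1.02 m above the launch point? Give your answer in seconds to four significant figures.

0.1984 s

Horizontal component vₓ = 26.00 sin 76.4° = 25.27 m/s; vertical v_y0 = 26.00 cos 76.4° = 6.114 m/s.
Height y(t) = 6.114 t − 4.905 t² = 1.02 gives 4.905 t² − 6.114 t + 1.02 = 0.
Quadratic formula: t = (6.114 ± √17.365) / 9.81 = (6.114 ± 4.167) / 9.81 → t = 0.1984 s or 1.048 s.
The first (ascending) time is 0.1984 s.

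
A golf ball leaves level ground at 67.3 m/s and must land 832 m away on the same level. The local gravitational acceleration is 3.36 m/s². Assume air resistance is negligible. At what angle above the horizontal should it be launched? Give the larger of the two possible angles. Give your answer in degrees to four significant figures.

From R = (v₀²/g) sin 2θ: sin 2θ = 3.36 × 832 / 4529.3 = 0.6172.
2θ = 38.11° or 180° − 38.11° = 141.9°, so θ = 19.06° or 70.94°.
The larger angle is 70.94°.

70.94°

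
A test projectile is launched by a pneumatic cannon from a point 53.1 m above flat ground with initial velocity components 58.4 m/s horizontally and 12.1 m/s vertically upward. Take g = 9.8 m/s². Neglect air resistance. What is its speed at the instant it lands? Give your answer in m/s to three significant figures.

Vertical motion (up positive, ground at y = 0): 4.900 t² − (12.10) t − 53.1 = 0, so t = (12.10 + √(12.10² + 2·9.80·53.1)) / 9.80 = (12.10 + 34.46) / 9.80 = 4.751 s.
Vertical velocity at impact: v_y = v_y0 − g t = 12.10 − 9.80 × 4.751 = −34.46 m/s.
Speed: |v| = √(vₓ² + v_y²) = √(58.40² + 34.46²) = 67.81 m/s.

67.8 m/s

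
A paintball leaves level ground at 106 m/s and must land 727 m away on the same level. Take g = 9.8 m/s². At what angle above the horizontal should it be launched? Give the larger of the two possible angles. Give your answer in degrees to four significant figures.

70.32°

Level-ground range R = v₀² sin(2θ)/g ⇒ sin(2θ) = gR/v₀² = 9.80 × 727 / 106² = 0.6341.
2θ = 39.35° or 180° − 39.35° = 140.6°, so θ = 19.68° or 70.32°.
The larger angle is 70.32°.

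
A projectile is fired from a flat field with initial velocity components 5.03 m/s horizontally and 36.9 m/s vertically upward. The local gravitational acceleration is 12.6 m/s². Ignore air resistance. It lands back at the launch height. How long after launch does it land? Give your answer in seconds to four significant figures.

Landing at launch height ⇒ T = 2 v_y0 / g = 2 × 36.90 / 12.6 = 5.857 s.

5.857 s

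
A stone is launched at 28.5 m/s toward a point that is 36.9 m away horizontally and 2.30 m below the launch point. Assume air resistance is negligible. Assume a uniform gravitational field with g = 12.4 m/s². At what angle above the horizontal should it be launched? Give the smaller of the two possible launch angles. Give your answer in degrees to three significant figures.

13.2°

Trajectory: y = x tanθ − g x² (1 + tan²θ)/(2v₀²). With x = 36.9, y = −2.30, v₀ = 28.5, g = 12.4:
10.39 tan²θ − 36.9 tanθ + (8.093) = 0.
tanθ = [36.9 ± √(36.9² − 4 × 10.39 × (8.093))] / (2 × 10.39) = (36.9 ± 32.02) / 20.79, giving tanθ = 0.2349 or 3.315.
θ = 13.22° or 73.22°; the smaller is 13.22°.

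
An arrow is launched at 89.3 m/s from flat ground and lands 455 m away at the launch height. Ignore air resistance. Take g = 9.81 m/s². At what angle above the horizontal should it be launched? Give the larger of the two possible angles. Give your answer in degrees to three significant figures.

R = v₀² sin 2θ / g gives sin 2θ = gR/v₀² = 9.81·455/89.3² = 0.5597.
2θ = 34.04° or 180° − 34.04° = 146.0°, so θ = 17.02° or 72.98°.
The larger angle is 72.98°.

73.0°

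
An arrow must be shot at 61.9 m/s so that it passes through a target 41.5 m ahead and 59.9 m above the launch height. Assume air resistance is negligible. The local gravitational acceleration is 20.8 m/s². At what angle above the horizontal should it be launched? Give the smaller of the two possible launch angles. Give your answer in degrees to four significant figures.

63.57°

Trajectory: y = x tanθ − g x² (1 + tan²θ)/(2v₀²). With x = 41.5, y = 59.9, v₀ = 61.9, g = 20.8:
4.675 tan²θ − 41.5 tanθ + (64.57) = 0.
tanθ = [41.5 ± √(41.5² − 4 × 4.675 × (64.57))] / (2 × 4.675) = (41.5 ± 22.69) / 9.349, giving tanθ = 2.012 or 6.866.
θ = 63.57° or 81.71°; the smaller is 63.57°.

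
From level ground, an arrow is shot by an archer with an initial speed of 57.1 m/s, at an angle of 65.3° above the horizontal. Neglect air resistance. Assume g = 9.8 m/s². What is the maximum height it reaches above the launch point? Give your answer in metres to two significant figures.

140 m

Resolve: vₓ = 57.10 cos 65.3° = 23.86 m/s and v_y0 = 57.10 sin 65.3° = 51.88 m/s.
At the apex v_y = 0, so H = v_y0²/(2g) = 51.88²/19.60 = 137.3 m.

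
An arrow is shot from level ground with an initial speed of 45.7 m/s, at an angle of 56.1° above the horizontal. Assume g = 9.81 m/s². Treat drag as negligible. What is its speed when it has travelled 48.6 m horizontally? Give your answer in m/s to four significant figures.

31.93 m/s

Resolve: vₓ = 45.70 cos 56.1° = 25.49 m/s and v_y0 = 45.70 sin 56.1° = 37.93 m/s.
At x = 48.6 m, t = x/vₓ = 48.6/25.49 = 1.907 s.
Vertical velocity there: v_y = v_y0 − g t = 37.93 − 9.81 × 1.907 = 19.23 m/s.
Speed: √(vₓ² + v_y²) = √(25.49² + 19.23²) = 31.93 m/s.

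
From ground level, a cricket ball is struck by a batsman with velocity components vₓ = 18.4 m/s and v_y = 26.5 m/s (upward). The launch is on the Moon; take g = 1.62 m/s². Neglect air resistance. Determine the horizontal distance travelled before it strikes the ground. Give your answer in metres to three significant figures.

602 m

Flight time T = 2 v_y0 / g = 32.72 s.
Horizontal distance R = vₓ T = 18.40 × 32.72 = 602.0 m.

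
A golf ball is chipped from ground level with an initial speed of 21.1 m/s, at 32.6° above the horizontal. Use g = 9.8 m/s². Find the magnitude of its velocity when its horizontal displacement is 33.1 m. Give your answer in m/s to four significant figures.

Resolve: vₓ = 21.10 cos 32.6° = 17.78 m/s and v_y0 = 21.10 sin 32.6° = 11.37 m/s.
x = vₓ t ⇒ t = 33.1/17.78 = 1.862 s.
Vertical velocity there: v_y = v_y0 − g t = 11.37 − 9.80 × 1.862 = −6.880 m/s.
Speed: √(vₓ² + v_y²) = √(17.78² + 6.880²) = 19.06 m/s.

19.06 m/s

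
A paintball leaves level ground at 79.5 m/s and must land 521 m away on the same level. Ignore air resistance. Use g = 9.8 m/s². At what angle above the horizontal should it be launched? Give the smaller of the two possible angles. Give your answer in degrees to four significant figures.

Level-ground range R = v₀² sin(2θ)/g ⇒ sin(2θ) = gR/v₀² = 9.80 × 521 / 79.5² = 0.8078.
2θ = 53.89° or 180° − 53.89° = 126.1°, so θ = 26.94° or 63.06°.
The smaller angle is 26.94°.

26.94°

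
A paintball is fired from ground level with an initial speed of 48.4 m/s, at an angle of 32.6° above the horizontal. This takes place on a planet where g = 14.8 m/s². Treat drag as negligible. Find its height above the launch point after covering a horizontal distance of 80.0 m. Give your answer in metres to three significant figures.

22.7 m

vₓ = 48.40 cos 32.6° = 40.77 m/s; v_y0 = 48.40 sin 32.6° = 26.08 m/s.
x = vₓ t ⇒ t = 80.0/40.77 = 1.962 s.
Height: y = v_y0 t − ½ g t² = 26.08 × 1.962 − 7.400 × 1.962² = 51.16 − 28.49 = 22.68 m.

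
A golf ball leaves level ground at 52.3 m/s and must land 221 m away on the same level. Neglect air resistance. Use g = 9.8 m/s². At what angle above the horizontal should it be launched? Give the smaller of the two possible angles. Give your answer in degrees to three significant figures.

26.2°

R = v₀² sin 2θ / g gives sin 2θ = gR/v₀² = 9.80·221/52.3² = 0.7918.
2θ = 52.35° or 180° − 52.35° = 127.6°, so θ = 26.18° or 63.82°.
The smaller angle is 26.18°.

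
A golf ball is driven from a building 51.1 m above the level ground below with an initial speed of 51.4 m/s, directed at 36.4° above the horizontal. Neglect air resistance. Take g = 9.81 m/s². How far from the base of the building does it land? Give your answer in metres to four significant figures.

Horizontal component vₓ = 51.40 cos 36.4° = 41.37 m/s; vertical v_y0 = 51.40 sin 36.4° = 30.50 m/s.
With up positive and y = 0 at the ground: y(t) = 51.1 + (30.50) t − 4.905 t². Setting y = 0 and taking the positive root: t = [30.50 + √(30.50² + 2·9.81·51.1)] / 9.81 = (30.50 + 43.97) / 9.81 = 7.591 s.
Horizontal distance: R = vₓ t = 41.37 × 7.591 = 314.0 m.

314.0 m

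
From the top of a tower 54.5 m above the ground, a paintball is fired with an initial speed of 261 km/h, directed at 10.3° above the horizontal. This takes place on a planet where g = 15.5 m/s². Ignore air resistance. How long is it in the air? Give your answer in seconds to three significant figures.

Convert: 261 km/h = 261/3.6 = 72.50 m/s.
vₓ = 72.50 cos 10.3° = 71.33 m/s; v_y0 = 72.50 sin 10.3° = 12.96 m/s.
Vertical motion (up positive, ground at y = 0): 7.750 t² − (12.96) t − 54.5 = 0, so t = (12.96 + √(12.96² + 2·15.5·54.5)) / 15.5 = (12.96 + 43.10) / 15.5 = 3.617 s.

3.62 s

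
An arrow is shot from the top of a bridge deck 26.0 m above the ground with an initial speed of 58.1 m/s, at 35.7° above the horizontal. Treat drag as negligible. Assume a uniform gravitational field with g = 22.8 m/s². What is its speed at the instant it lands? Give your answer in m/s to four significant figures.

Horizontal component vₓ = 58.10 cos 35.7° = 47.18 m/s; vertical v_y0 = 58.10 sin 35.7° = 33.90 m/s.
Vertical motion (up positive, ground at y = 0): 11.40 t² − (33.90) t − 26.0 = 0, so t = (33.90 + √(33.90² + 2·22.8·26.0)) / 22.8 = (33.90 + 48.32) / 22.8 = 3.606 s.
Vertical velocity at impact: v_y = v_y0 − g t = 33.90 − 22.8 × 3.606 = −48.32 m/s.
Speed: |v| = √(vₓ² + v_y²) = √(47.18² + 48.32²) = 67.54 m/s.

67.54 m/s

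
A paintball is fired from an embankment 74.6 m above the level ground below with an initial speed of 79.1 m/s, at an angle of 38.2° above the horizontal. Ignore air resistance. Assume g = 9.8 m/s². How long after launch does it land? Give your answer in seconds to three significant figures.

11.3 s

vₓ = 79.10 cos 38.2° = 62.16 m/s; v_y0 = 79.10 sin 38.2° = 48.92 m/s.
Vertical motion (up positive, ground at y = 0): 4.900 t² − (48.92) t − 74.6 = 0, so t = (48.92 + √(48.92² + 2·9.80·74.6)) / 9.80 = (48.92 + 62.09) / 9.80 = 11.33 s.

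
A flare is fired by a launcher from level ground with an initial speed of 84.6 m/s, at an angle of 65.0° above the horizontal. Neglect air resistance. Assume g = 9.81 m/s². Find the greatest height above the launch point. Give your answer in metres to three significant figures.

300 m

Resolve: vₓ = 84.60 cos 65.0° = 35.75 m/s and v_y0 = 84.60 sin 65.0° = 76.67 m/s.
Peak height H = v_y0² / (2g) = 5878.8 / 19.62 = 299.6 m.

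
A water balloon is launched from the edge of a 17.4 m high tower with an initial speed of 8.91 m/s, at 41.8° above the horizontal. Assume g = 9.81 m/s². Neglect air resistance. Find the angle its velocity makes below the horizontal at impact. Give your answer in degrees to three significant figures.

71.1°

Components: vₓ = 8.910 cos 41.8° = 6.642 m/s, v_y0 = 8.910 sin 41.8° = 5.939 m/s.
With up positive and y = 0 at the ground: y(t) = 17.4 + (5.939) t − 4.905 t². Setting y = 0 and taking the positive root: t = [5.939 + √(5.939² + 2·9.81·17.4)] / 9.81 = (5.939 + 19.41) / 9.81 = 2.584 s.
At impact: v_y = v_y0 − g t = −19.41 m/s; vₓ = 6.642 m/s.
Angle below horizontal: arctan(|v_y|/vₓ) = arctan(19.41/6.642) = 71.11°.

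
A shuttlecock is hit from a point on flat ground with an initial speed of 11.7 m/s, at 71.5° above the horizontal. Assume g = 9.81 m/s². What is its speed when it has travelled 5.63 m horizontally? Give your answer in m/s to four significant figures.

5.299 m/s

Resolve: vₓ = 11.70 cos 71.5° = 3.712 m/s and v_y0 = 11.70 sin 71.5° = 11.10 m/s.
x = vₓ t ⇒ t = 5.63/3.712 = 1.517 s.
Vertical velocity there: v_y = v_y0 − g t = 11.10 − 9.81 × 1.517 = −3.782 m/s.
Speed: √(vₓ² + v_y²) = √(3.712² + 3.782²) = 5.299 m/s.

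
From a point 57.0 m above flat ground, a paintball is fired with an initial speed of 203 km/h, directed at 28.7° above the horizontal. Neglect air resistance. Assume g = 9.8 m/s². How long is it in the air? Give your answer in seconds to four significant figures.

7.153 s

Convert: 203 km/h = 203/3.6 = 56.39 m/s.
Resolve: vₓ = 56.39 cos 28.7° = 49.46 m/s and v_y0 = 56.39 sin 28.7° = 27.08 m/s.
Vertical motion (up positive, ground at y = 0): 4.900 t² − (27.08) t − 57.0 = 0, so t = (27.08 + √(27.08² + 2·9.80·57.0)) / 9.80 = (27.08 + 43.02) / 9.80 = 7.153 s.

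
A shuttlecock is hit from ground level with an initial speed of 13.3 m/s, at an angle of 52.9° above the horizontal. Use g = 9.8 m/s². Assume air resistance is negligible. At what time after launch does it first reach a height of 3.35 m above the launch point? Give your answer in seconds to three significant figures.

0.384 s

Resolve: vₓ = 13.30 cos 52.9° = 8.023 m/s and v_y0 = 13.30 sin 52.9° = 10.61 m/s.
Set y = v_y0 t − ½ g t² = 3.35: 4.900 t² − 10.61 t + 3.35 = 0.
t = [10.61 ± √(10.61² − 2·9.80·3.35)] / 9.80 = (10.61 ± 6.846) / 9.80, so t = 0.3839 s or t = 1.781 s.
The first (ascending) time is 0.3839 s.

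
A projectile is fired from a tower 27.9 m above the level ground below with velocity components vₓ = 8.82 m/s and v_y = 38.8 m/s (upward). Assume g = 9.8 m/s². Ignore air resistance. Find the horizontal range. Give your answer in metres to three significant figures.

The projectile lands when y = 27.9 + (38.80) t − ½·9.80·t² = 0. Positive root: t = (38.80 + √(38.80² + 2·9.80·27.9)) / 9.80 = (38.80 + 45.30) / 9.80 = 8.582 s.
Horizontal distance: R = vₓ t = 8.820 × 8.582 = 75.69 m.

75.7 m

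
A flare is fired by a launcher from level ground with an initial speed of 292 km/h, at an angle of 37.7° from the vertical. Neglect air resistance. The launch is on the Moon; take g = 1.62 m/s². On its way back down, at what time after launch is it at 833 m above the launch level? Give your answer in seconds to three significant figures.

Convert: 292 km/h = 292/3.6 = 81.11 m/s.
vₓ = 81.11 sin 37.7° = 49.60 m/s; v_y0 = 81.11 cos 37.7° = 64.18 m/s.
Set y = v_y0 t − ½ g t² = 833: 0.8100 t² − 64.18 t + 833 = 0.
t = [64.18 ± √(64.18² − 2·1.62·833)] / 1.62 = (64.18 ± 37.68) / 1.62, so t = 16.36 s or t = 62.87 s.
The descending-branch root is 62.87 s.

62.9 s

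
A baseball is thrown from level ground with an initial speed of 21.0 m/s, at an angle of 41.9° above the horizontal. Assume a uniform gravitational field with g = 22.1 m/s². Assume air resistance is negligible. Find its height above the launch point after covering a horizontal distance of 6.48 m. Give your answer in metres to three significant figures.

Resolve: vₓ = 21.00 cos 41.9° = 15.63 m/s and v_y0 = 21.00 sin 41.9° = 14.02 m/s.
Time to reach x = 6.48 m: t = x/vₓ = 6.48/15.63 = 0.4146 s.
Height: y = v_y0 t − ½ g t² = 14.02 × 0.4146 − 11.05 × 0.4146² = 5.814 − 1.899 = 3.915 m.

3.91 m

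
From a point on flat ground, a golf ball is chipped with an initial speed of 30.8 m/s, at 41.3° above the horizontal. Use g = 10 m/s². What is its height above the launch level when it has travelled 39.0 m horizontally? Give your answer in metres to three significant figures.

Components: vₓ = 30.80 cos 41.3° = 23.14 m/s, v_y0 = 30.80 sin 41.3° = 20.33 m/s.
At x = 39.0 m, t = x/vₓ = 39.0/23.14 = 1.685 s.
Height: y = v_y0 t − ½ g t² = 20.33 × 1.685 − 5.000 × 1.685² = 34.26 − 14.20 = 20.06 m.

20.1 m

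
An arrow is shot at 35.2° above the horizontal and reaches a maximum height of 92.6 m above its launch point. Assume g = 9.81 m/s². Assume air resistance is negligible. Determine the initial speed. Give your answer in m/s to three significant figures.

73.9 m/s

At the peak v_y = 0, so v_y0 = √(2gH) = √(2 × 9.81 × 92.6) = 42.62 m/s.
v_y0 = v₀ sin θ ⇒ v₀ = 42.62 / sin 35.2° = 73.94 m/s.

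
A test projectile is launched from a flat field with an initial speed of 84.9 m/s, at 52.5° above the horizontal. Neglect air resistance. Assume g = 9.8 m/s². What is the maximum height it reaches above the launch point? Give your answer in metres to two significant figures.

230 m

Components: vₓ = 84.90 cos 52.5° = 51.68 m/s, v_y0 = 84.90 sin 52.5° = 67.36 m/s.
Peak height H = v_y0² / (2g) = 4536.8 / 19.60 = 231.5 m.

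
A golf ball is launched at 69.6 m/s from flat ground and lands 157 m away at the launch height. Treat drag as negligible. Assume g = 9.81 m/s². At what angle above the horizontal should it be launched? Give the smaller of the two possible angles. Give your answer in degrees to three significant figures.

9.27°

R = v₀² sin 2θ / g gives sin 2θ = gR/v₀² = 9.81·157/69.6² = 0.3179.
2θ = 18.54° or 180° − 18.54° = 161.5°, so θ = 9.269° or 80.73°.
The smaller angle is 9.269°.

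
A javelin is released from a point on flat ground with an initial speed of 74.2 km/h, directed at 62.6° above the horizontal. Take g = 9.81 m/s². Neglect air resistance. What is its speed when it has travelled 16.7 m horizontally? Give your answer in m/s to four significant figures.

9.541 m/s

Convert: 74.2 km/h = 74.2/3.6 = 20.61 m/s.
Horizontal component vₓ = 20.61 cos 62.6° = 9.485 m/s; vertical v_y0 = 20.61 sin 62.6° = 18.30 m/s.
x = vₓ t ⇒ t = 16.7/9.485 = 1.761 s.
Vertical velocity there: v_y = v_y0 − g t = 18.30 − 9.81 × 1.761 = 1.027 m/s.
Speed: √(vₓ² + v_y²) = √(9.485² + 1.027²) = 9.541 m/s.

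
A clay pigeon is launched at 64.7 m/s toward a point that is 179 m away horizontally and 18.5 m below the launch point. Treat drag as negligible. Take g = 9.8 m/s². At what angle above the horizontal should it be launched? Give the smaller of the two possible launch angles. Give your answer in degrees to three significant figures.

Trajectory: y = x tanθ − g x² (1 + tan²θ)/(2v₀²). With x = 179, y = −18.5, v₀ = 64.7, g = 9.80:
37.51 tan²θ − 179 tanθ + (19.01) = 0.
tanθ = [179 ± √(179² − 4 × 37.51 × (19.01))] / (2 × 37.51) = (179 ± 170.9) / 75.01, giving tanθ = 0.1086 or 4.664.
θ = 6.201° or 77.90°; the smaller is 6.201°.

6.20°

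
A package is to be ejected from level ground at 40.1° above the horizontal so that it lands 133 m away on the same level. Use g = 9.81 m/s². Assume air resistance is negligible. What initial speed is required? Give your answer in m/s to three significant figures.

36.4 m/s

Level-ground range: R = v₀² sin(2θ)/g, so v₀ = √(gR / sin 2θ).
v₀ = √(9.81 × 133 / sin 80.20°) = √(1305 / 0.9854) = √1324.1 = 36.39 m/s.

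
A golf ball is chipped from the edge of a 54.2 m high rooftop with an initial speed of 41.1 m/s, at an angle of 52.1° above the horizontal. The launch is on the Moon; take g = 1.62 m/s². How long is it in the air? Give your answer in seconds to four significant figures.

41.65 s

Resolve: vₓ = 41.10 cos 52.1° = 25.25 m/s and v_y0 = 41.10 sin 52.1° = 32.43 m/s.
With up positive and y = 0 at the ground: y(t) = 54.2 + (32.43) t − 0.8100 t². Setting y = 0 and taking the positive root: t = [32.43 + √(32.43² + 2·1.62·54.2)] / 1.62 = (32.43 + 35.03) / 1.62 = 41.65 s.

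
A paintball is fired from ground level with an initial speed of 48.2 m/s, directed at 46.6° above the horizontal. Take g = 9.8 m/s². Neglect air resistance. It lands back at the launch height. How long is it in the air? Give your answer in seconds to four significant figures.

7.147 s

vₓ = 48.20 cos 46.6° = 33.12 m/s; v_y0 = 48.20 sin 46.6° = 35.02 m/s.
Time of flight on level ground: T = 2 v_y0 / g = 2 × 35.02 / 9.80 = 7.147 s.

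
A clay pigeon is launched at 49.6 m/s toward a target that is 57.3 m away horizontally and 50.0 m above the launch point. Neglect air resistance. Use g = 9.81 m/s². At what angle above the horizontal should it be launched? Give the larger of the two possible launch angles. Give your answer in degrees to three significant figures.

82.5°

Trajectory: y = x tanθ − g x² (1 + tan²θ)/(2v₀²). With x = 57.3, y = 50.0, v₀ = 49.6, g = 9.81:
6.546 tan²θ − 57.3 tanθ + (56.55) = 0.
tanθ = [57.3 ± √(57.3² − 4 × 6.546 × (56.55))] / (2 × 6.546) = (57.3 ± 42.46) / 13.09, giving tanθ = 1.134 or 7.620.
θ = 48.58° or 82.52°; the larger is 82.52°.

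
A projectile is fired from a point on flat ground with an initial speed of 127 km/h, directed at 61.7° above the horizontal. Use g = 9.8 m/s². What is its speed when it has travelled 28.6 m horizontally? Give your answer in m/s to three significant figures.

22.0 m/s

Convert: 127 km/h = 127/3.6 = 35.28 m/s.
vₓ = 35.28 cos 61.7° = 16.72 m/s; v_y0 = 35.28 sin 61.7° = 31.06 m/s.
Time to reach x = 28.6 m: t = x/vₓ = 28.6/16.72 = 1.710 s.
Vertical velocity there: v_y = v_y0 − g t = 31.06 − 9.80 × 1.710 = 14.30 m/s.
Speed: √(vₓ² + v_y²) = √(16.72² + 14.30²) = 22.01 m/s.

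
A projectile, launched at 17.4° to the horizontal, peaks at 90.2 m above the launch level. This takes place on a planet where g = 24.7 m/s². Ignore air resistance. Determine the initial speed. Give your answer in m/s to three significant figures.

At the peak v_y = 0, so v_y0 = √(2gH) = √(2 × 24.7 × 90.2) = 66.75 m/s.
v_y0 = v₀ sin θ ⇒ v₀ = 66.75 / sin 17.4° = 223.2 m/s.

223 m/s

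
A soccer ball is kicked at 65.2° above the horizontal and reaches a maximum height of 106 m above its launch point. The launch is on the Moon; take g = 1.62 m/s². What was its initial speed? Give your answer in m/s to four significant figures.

At the peak v_y = 0, so v_y0 = √(2gH) = √(2 × 1.62 × 106) = 18.53 m/s.
v_y0 = v₀ sin θ ⇒ v₀ = 18.53 / sin 65.2° = 20.41 m/s.

20.41 m/s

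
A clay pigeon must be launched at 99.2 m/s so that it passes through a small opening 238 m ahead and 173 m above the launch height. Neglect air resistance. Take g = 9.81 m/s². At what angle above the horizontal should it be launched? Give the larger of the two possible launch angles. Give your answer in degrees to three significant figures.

82.4°

Trajectory: y = x tanθ − g x² (1 + tan²θ)/(2v₀²). With x = 238, y = 173, v₀ = 99.2, g = 9.81:
28.23 tan²θ − 238 tanθ + (201.2) = 0.
tanθ = [238 ± √(238² − 4 × 28.23 × (201.2))] / (2 × 28.23) = (238 ± 184.2) / 56.47, giving tanθ = 0.9533 or 7.476.
θ = 43.63° or 82.38°; the larger is 82.38°.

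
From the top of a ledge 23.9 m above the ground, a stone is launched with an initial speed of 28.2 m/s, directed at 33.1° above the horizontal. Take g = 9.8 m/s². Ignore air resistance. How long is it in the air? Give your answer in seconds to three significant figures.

Horizontal component vₓ = 28.20 cos 33.1° = 23.62 m/s; vertical v_y0 = 28.20 sin 33.1° = 15.40 m/s.
The projectile lands when y = 23.9 + (15.40) t − ½·9.80·t² = 0. Positive root: t = (15.40 + √(15.40² + 2·9.80·23.9)) / 9.80 = (15.40 + 26.56) / 9.80 = 4.282 s.

4.28 s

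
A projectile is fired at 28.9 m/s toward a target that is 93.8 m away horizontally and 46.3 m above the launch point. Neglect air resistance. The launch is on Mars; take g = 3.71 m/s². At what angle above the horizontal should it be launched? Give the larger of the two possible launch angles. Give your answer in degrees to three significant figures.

Trajectory: y = x tanθ − g x² (1 + tan²θ)/(2v₀²). With x = 93.8, y = 46.3, v₀ = 28.9, g = 3.71:
19.54 tan²θ − 93.8 tanθ + (65.84) = 0.
tanθ = [93.8 ± √(93.8² − 4 × 19.54 × (65.84))] / (2 × 19.54) = (93.8 ± 60.43) / 39.08, giving tanθ = 0.8538 or 3.946.
θ = 40.49° or 75.78°; the larger is 75.78°.

75.8°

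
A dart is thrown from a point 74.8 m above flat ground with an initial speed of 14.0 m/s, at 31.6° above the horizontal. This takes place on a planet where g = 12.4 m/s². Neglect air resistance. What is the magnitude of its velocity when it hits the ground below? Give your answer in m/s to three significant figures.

45.3 m/s

Components: vₓ = 14.00 cos 31.6° = 11.92 m/s, v_y0 = 14.00 sin 31.6° = 7.336 m/s.
With up positive and y = 0 at the ground: y(t) = 74.8 + (7.336) t − 6.200 t². Setting y = 0 and taking the positive root: t = [7.336 + √(7.336² + 2·12.4·74.8)] / 12.4 = (7.336 + 43.69) / 12.4 = 4.115 s.
Vertical velocity at impact: v_y = v_y0 − g t = 7.336 − 12.4 × 4.115 = −43.69 m/s.
Speed: |v| = √(vₓ² + v_y²) = √(11.92² + 43.69²) = 45.29 m/s.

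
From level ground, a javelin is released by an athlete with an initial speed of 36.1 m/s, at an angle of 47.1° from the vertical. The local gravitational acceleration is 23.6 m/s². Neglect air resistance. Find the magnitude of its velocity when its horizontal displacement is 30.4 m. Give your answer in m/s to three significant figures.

26.6 m/s

Components: vₓ = 36.10 sin 47.1° = 26.44 m/s, v_y0 = 36.10 cos 47.1° = 24.57 m/s.
Time to reach x = 30.4 m: t = x/vₓ = 30.4/26.44 = 1.150 s.
Vertical velocity there: v_y = v_y0 − g t = 24.57 − 23.6 × 1.150 = −2.556 m/s.
Speed: √(vₓ² + v_y²) = √(26.44² + 2.556²) = 26.57 m/s.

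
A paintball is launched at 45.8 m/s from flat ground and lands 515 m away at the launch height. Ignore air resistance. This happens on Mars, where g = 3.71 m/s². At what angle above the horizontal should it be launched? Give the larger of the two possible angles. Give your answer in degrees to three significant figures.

57.2°

Level-ground range R = v₀² sin(2θ)/g ⇒ sin(2θ) = gR/v₀² = 3.71 × 515 / 45.8² = 0.9109.
2θ = 65.62° or 180° − 65.62° = 114.4°, so θ = 32.81° or 57.19°.
The larger angle is 57.19°.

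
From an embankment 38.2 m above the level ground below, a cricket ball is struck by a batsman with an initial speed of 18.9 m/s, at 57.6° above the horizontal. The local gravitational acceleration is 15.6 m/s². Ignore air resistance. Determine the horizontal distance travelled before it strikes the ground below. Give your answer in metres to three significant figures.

Components: vₓ = 18.90 cos 57.6° = 10.13 m/s, v_y0 = 18.90 sin 57.6° = 15.96 m/s.
Vertical motion (up positive, ground at y = 0): 7.800 t² − (15.96) t − 38.2 = 0, so t = (15.96 + √(15.96² + 2·15.6·38.2)) / 15.6 = (15.96 + 38.03) / 15.6 = 3.461 s.
Horizontal distance: R = vₓ t = 10.13 × 3.461 = 35.05 m.

35.0 m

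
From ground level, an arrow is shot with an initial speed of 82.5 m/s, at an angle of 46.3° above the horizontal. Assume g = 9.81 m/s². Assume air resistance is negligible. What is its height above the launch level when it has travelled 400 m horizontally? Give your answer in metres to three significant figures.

vₓ = 82.50 cos 46.3° = 57.00 m/s; v_y0 = 82.50 sin 46.3° = 59.64 m/s.
At x = 400 m, t = x/vₓ = 400/57.00 = 7.018 s.
Height: y = v_y0 t − ½ g t² = 59.64 × 7.018 − 4.905 × 7.018² = 418.6 − 241.6 = 177.0 m.

177 m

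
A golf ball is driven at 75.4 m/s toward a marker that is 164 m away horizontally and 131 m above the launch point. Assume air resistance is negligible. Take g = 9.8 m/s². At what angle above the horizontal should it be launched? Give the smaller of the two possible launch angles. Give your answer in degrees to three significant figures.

48.1°

Trajectory: y = x tanθ − g x² (1 + tan²θ)/(2v₀²). With x = 164, y = 131, v₀ = 75.4, g = 9.80:
23.18 tan²θ − 164 tanθ + (154.2) = 0.
tanθ = [164 ± √(164² − 4 × 23.18 × (154.2))] / (2 × 23.18) = (164 ± 112.2) / 46.36, giving tanθ = 1.116 or 5.958.
θ = 48.14° or 80.47°; the smaller is 48.14°.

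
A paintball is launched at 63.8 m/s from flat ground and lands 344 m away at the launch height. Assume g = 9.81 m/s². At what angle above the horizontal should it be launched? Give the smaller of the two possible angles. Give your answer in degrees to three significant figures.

28.0°

Level-ground range R = v₀² sin(2θ)/g ⇒ sin(2θ) = gR/v₀² = 9.81 × 344 / 63.8² = 0.8291.
2θ = 56.00° or 180° − 56.00° = 124.0°, so θ = 28.00° or 62.00°.
The smaller angle is 28.00°.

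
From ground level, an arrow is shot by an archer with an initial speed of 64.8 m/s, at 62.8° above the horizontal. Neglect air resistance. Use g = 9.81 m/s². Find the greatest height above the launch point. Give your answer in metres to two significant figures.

170 m

vₓ = 64.80 cos 62.8° = 29.62 m/s; v_y0 = 64.80 sin 62.8° = 57.63 m/s.
At the apex v_y = 0, so H = v_y0²/(2g) = 57.63²/19.62 = 169.3 m.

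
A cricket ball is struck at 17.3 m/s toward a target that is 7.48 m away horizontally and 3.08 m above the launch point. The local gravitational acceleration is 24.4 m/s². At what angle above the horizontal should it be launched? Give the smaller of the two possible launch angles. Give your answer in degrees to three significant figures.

46.6°

Trajectory: y = x tanθ − g x² (1 + tan²θ)/(2v₀²). With x = 7.48, y = 3.08, v₀ = 17.3, g = 24.4:
2.281 tan²θ − 7.48 tanθ + (5.361) = 0.
tanθ = [7.48 ± √(7.48² − 4 × 2.281 × (5.361))] / (2 × 2.281) = (7.48 ± 2.654) / 4.561, giving tanθ = 1.058 or 2.222.
θ = 46.61° or 65.77°; the smaller is 46.61°.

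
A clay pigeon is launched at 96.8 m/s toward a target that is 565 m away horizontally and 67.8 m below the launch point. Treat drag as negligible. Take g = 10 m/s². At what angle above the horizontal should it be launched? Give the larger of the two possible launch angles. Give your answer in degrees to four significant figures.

Trajectory: y = x tanθ − g x² (1 + tan²θ)/(2v₀²). With x = 565, y = −67.8, v₀ = 96.8, g = 10.0:
170.3 tan²θ − 565 tanθ + (102.5) = 0.
tanθ = [565 ± √(565² − 4 × 170.3 × (102.5))] / (2 × 170.3) = (565 ± 499.4) / 340.7, giving tanθ = 0.1927 or 3.124.
θ = 10.91° or 72.25°; the larger is 72.25°.

72.25°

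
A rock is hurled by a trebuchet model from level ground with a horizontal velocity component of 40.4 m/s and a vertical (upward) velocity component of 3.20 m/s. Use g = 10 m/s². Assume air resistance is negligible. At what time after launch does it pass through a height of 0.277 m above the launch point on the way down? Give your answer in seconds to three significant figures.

0.537 s

Set y = v_y0 t − ½ g t² = 0.277: 5.000 t² − 3.200 t + 0.277 = 0.
Quadratic formula: t = (3.200 ± √4.7000) / 10.0 = (3.200 ± 2.168) / 10.0 → t = 0.1032 s or 0.5368 s.
The descending-branch root is 0.5368 s.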